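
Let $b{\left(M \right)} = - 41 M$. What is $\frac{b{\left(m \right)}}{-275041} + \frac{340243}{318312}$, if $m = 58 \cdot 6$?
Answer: $\frac{98122450579}{87548850792} \approx 1.1208$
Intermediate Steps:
$m = 348$
$\frac{b{\left(m \right)}}{-275041} + \frac{340243}{318312} = \frac{\left(-41\right) 348}{-275041} + \frac{340243}{318312} = \left(-14268\right) \left(- \frac{1}{275041}\right) + 340243 \cdot \frac{1}{318312} = \frac{14268}{275041} + \frac{340243}{318312} = \frac{98122450579}{87548850792}$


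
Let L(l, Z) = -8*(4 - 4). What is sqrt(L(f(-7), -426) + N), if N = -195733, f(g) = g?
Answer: I*sqrt(195733) ≈ 442.42*I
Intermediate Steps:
L(l, Z) = 0 (L(l, Z) = -8*0 = 0)
sqrt(L(f(-7), -426) + N) = sqrt(0 - 195733) = sqrt(-195733) = I*sqrt(195733)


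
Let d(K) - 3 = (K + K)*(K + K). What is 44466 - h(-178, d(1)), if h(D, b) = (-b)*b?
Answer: 44515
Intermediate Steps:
d(K) = 3 + 4*K² (d(K) = 3 + (K + K)*(K + K) = 3 + (2*K)*(2*K) = 3 + 4*K²)
h(D, b) = -b²
44466 - h(-178, d(1)) = 44466 - (-1)*(3 + 4*1²)² = 44466 - (-1)*(3 + 4*1)² = 44466 - (-1)*(3 + 4)² = 44466 - (-1)*7² = 44466 - (-1)*49 = 44466 - 1*(-49) = 44466 + 49 = 44515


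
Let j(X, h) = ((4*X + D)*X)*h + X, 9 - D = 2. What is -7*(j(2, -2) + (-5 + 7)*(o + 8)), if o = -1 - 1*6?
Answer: 392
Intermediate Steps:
D = 7 (D = 9 - 1*2 = 9 - 2 = 7)
o = -7 (o = -1 - 6 = -7)
j(X, h) = X + X*h*(7 + 4*X) (j(X, h) = ((4*X + 7)*X)*h + X = ((7 + 4*X)*X)*h + X = (X*(7 + 4*X))*h + X = X*h*(7 + 4*X) + X = X + X*h*(7 + 4*X))
-7*(j(2, -2) + (-5 + 7)*(o + 8)) = -7*(2*(1 + 7*(-2) + 4*2*(-2)) + (-5 + 7)*(-7 + 8)) = -7*(2*(1 - 14 - 16) + 2*1) = -7*(2*(-29) + 2) = -7*(-58 + 2) = -7*(-56) = 392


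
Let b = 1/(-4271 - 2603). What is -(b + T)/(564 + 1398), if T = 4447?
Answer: -10189559/4495596 ≈ -2.2666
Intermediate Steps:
b = -1/6874 (b = 1/(-6874) = -1/6874 ≈ -0.00014548)
-(b + T)/(564 + 1398) = -(-1/6874 + 4447)/(564 + 1398) = -30568677/(6874*1962) = -1*10189559/4495596 = -10189559/4495596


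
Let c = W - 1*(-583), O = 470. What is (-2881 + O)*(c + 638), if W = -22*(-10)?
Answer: -3474251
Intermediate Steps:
W = 220
c = 803 (c = 220 - 1*(-583) = 220 + 583 = 803)
(-2881 + O)*(c + 638) = (-2881 + 470)*(803 + 638) = -2411*1441 = -3474251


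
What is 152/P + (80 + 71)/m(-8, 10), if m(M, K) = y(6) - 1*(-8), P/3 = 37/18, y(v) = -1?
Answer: 11971/259 ≈ 46.220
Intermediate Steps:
P = 37/6 (P = 3*(37/18) = 37/6 ≈ 6.1667)
m(M, K) = 7 (m(M, K) = -1 - 1*(-8) = -1 + 8 = 7)
152/P + (80 + 71)/m(-8, 10) = 152/(37/6) + (80 + 71)/7 = 152*(6/37) + 151*(⅐) = 912/37 + 151/7 = 11971/259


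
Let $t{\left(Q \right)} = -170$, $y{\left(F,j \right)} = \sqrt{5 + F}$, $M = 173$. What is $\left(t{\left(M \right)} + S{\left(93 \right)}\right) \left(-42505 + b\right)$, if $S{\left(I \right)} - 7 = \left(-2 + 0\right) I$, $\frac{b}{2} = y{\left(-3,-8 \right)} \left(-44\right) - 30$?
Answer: $14855185 + 30712 \sqrt{2} \approx 1.4899 \cdot 10^{7}$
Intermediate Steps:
$b = -60 - 88 \sqrt{2}$ ($b = 2 \left(\sqrt{5 - 3} \left(-44\right) - 30\right) = 2 \left(\sqrt{2} \left(-44\right) - 30\right) = 2 \left(- 44 \sqrt{2} - 30\right) = 2 \left(-30 - 44 \sqrt{2}\right) = -60 - 88 \sqrt{2} \approx -184.45$)
$S{\left(I \right)} = 7 - 2 I$ ($S{\left(I \right)} = 7 + \left(-2 + 0\right) I = 7 - 2 I$)
$\left(t{\left(M \right)} + S{\left(93 \right)}\right) \left(-42505 + b\right) = \left(-170 + \left(7 - 186\right)\right) \left(-42505 - \left(60 + 88 \sqrt{2}\right)\right) = \left(-170 + \left(7 - 186\right)\right) \left(-42565 - 88 \sqrt{2}\right) = \left(-170 - 179\right) \left(-42565 - 88 \sqrt{2}\right) = - 349 \left(-42565 - 88 \sqrt{2}\right) = 14855185 + 30712 \sqrt{2}$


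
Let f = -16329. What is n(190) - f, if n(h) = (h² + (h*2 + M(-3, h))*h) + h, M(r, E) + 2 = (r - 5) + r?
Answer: 122349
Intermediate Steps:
M(r, E) = -7 + 2*r (M(r, E) = -2 + ((r - 5) + r) = -2 + ((-5 + r) + r) = -2 + (-5 + 2*r) = -7 + 2*r)
n(h) = h + h² + h*(-13 + 2*h) (n(h) = (h² + (h*2 + (-7 + 2*(-3)))*h) + h = (h² + (2*h + (-7 - 6))*h) + h = (h² + (2*h - 13)*h) + h = (h² + (-13 + 2*h)*h) + h = (h² + h*(-13 + 2*h)) + h = h + h² + h*(-13 + 2*h))
n(190) - f = 3*190*(-4 + 190) - 1*(-16329) = 3*190*186 + 16329 = 106020 + 16329 = 122349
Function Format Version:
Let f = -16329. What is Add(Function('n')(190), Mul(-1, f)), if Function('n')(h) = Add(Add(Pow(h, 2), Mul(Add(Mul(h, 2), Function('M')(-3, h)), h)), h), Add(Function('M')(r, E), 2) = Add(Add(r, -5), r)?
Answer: 122349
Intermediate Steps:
Function('M')(r, E) = Add(-7, Mul(2, r)) (Function('M')(r, E) = Add(-2, Add(Add(r, -5), r)) = Add(-2, Add(Add(-5, r), r)) = Add(-2, Add(-5, Mul(2, r))) = Add(-7, Mul(2, r)))
Function('n')(h) = Add(h, Pow(h, 2), Mul(h, Add(-13, Mul(2, h)))) (Function('n')(h) = Add(Add(Pow(h, 2), Mul(Add(Mul(h, 2), Add(-7, Mul(2, -3))), h)), h) = Add(Add(Pow(h, 2), Mul(Add(Mul(2, h), Add(-7, -6)), h)), h) = Add(Add(Pow(h, 2), Mul(Add(Mul(2, h), -13), h)), h) = Add(Add(Pow(h, 2), Mul(Add(-13, Mul(2, h)), h)), h) = Add(Add(Pow(h, 2), Mul(h, Add(-13, Mul(2, h)))), h) = Add(h, Pow(h, 2), Mul(h, Add(-13, Mul(2, h)))))
Add(Function('n')(190), Mul(-1, f)) = Add(Mul(3, 190, Add(-4, 190)), Mul(-1, -16329)) = Add(Mul(3, 190, 186), 16329) = Add(106020, 16329) = 122349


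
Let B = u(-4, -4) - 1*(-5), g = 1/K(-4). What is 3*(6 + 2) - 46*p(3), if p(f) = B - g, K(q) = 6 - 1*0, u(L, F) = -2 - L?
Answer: -871/3 ≈ -290.33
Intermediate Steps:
K(q) = 6 (K(q) = 6 + 0 = 6)
g = ⅙ (g = 1/6 = ⅙ ≈ 0.16667)
B = 7 (B = (-2 - 1*(-4)) - 1*(-5) = (-2 + 4) + 5 = 2 + 5 = 7)
p(f) = 41/6 (p(f) = 7 - 1*⅙ = 7 - ⅙ = 41/6)
3*(6 + 2) - 46*p(3) = 3*(6 + 2) - 46*41/6 = 3*8 - 943/3 = 24 - 943/3 = -871/3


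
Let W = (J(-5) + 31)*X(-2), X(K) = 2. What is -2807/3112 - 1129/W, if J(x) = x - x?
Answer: -1843741/96472 ≈ -19.112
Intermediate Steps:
J(x) = 0
W = 62 (W = (0 + 31)*2 = 31*2 = 62)
-2807/3112 - 1129/W = -2807/3112 - 1129/62 = -1843741/96472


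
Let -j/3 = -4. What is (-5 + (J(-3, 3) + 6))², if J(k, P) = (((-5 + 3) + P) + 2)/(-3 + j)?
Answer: 16/9 ≈ 1.7778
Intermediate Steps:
j = 12 (j = -3*(-4) = 12)
J(k, P) = P/9 (J(k, P) = (((-5 + 3) + P) + 2)/(-3 + 12) = ((-2 + P) + 2)/9 = P*(⅑) = P/9)
(-5 + (J(-3, 3) + 6))² = (-5 + ((⅑)*3 + 6))² = (-5 + (⅓ + 6))² = (-5 + 19/3)² = (4/3)² = 16/9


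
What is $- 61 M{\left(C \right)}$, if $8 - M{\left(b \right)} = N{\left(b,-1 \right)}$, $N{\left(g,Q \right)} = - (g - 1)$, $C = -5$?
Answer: $-122$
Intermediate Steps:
$N{\left(g,Q \right)} = 1 - g$ ($N{\left(g,Q \right)} = - (-1 + g) = 1 - g$)
$M{\left(b \right)} = 7 + b$ ($M{\left(b \right)} = 8 - \left(1 - b\right) = 8 + \left(-1 + b\right) = 7 + b$)
$- 61 M{\left(C \right)} = - 61 \left(7 - 5\right) = \left(-61\right) 2 = -122$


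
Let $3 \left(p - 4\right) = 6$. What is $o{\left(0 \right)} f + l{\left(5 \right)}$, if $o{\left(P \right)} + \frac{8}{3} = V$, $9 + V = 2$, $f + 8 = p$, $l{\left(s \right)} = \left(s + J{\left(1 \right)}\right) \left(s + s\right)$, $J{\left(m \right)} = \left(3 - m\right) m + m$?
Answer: $\frac{298}{3} \approx 99.333$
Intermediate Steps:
$J{\left(m \right)} = m + m \left(3 - m\right)$ ($J{\left(m \right)} = m \left(3 - m\right) + m = m + m \left(3 - m\right)$)
$l{\left(s \right)} = 2 s \left(3 + s\right)$ ($l{\left(s \right)} = \left(s + 1 \left(4 - 1\right)\right) \left(s + s\right) = \left(s + 1 \left(4 - 1\right)\right) 2 s = \left(s + 1 \cdot 3\right) 2 s = \left(s + 3\right) 2 s = \left(3 + s\right) 2 s = 2 s \left(3 + s\right)$)
$p = 6$ ($p = 4 + \frac{1}{3} \cdot 6 = 4 + 2 = 6$)
$f = -2$ ($f = -8 + 6 = -2$)
$V = -7$ ($V = -9 + 2 = -7$)
$o{\left(P \right)} = - \frac{29}{3}$ ($o{\left(P \right)} = - \frac{8}{3} - 7 = - \frac{29}{3}$)
$o{\left(0 \right)} f + l{\left(5 \right)} = \left(- \frac{29}{3}\right) \left(-2\right) + 2 \cdot 5 \left(3 + 5\right) = \frac{58}{3} + 2 \cdot 5 \cdot 8 = \frac{58}{3} + 80 = \frac{298}{3}$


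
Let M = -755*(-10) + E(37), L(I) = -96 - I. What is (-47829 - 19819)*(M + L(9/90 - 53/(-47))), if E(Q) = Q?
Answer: -119067008032/235 ≈ -5.0667e+8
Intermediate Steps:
M = 7587 (M = -755*(-10) + 37 = 7550 + 37 = 7587)
(-47829 - 19819)*(M + L(9/90 - 53/(-47))) = (-47829 - 19819)*(7587 + (-96 - (9/90 - 53/(-47)))) = -67648*(7587 + (-96 - (9*(1/90) - 53*(-1/47)))) = -67648*(7587 + (-96 - (⅒ + 53/47))) = -67648*(7587 + (-96 - 1*577/470)) = -67648*(7587 + (-96 - 577/470)) = -67648*(7587 - 45697/470) = -67648*3520193/470 = -119067008032/235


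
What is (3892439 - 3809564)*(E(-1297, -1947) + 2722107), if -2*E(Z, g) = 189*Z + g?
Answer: 235832995125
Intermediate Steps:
E(Z, g) = -189*Z/2 - g/2 (E(Z, g) = -(189*Z + g)/2 = -(g + 189*Z)/2 = -189*Z/2 - g/2)
(3892439 - 3809564)*(E(-1297, -1947) + 2722107) = (3892439 - 3809564)*((-189/2*(-1297) - ½*(-1947)) + 2722107) = 82875*((245133/2 + 1947/2) + 2722107) = 82875*(123540 + 2722107) = 82875*2845647 = 235832995125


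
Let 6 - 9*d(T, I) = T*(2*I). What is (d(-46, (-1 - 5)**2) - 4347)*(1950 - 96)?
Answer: -7375830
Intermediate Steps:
d(T, I) = 2/3 - 2*I*T/9 (d(T, I) = 2/3 - T*2*I/9 = 2/3 - 2*I*T/9)
(d(-46, (-1 - 5)**2) - 4347)*(1950 - 96) = ((2/3 - 2/9*(-1 - 5)**2*(-46)) - 4347)*(1950 - 96) = ((2/3 - 2/9*(-6)**2*(-46)) - 4347)*1854 = ((2/3 - 2/9*36*(-46)) - 4347)*1854 = ((2/3 + 368) - 4347)*1854 = (1106/3 - 4347)*1854 = -11935/3*1854 = -7375830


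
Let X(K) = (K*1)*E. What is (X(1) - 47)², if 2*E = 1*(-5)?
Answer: 9801/4 ≈ 2450.3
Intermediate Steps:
E = -5/2 (E = (1*(-5))/2 = (½)*(-5) = -5/2 ≈ -2.5000)
X(K) = -5*K/2 (X(K) = (K*1)*(-5/2) = K*(-5/2) = -5*K/2)
(X(1) - 47)² = (-5/2*1 - 47)² = (-5/2 - 47)² = (-99/2)² = 9801/4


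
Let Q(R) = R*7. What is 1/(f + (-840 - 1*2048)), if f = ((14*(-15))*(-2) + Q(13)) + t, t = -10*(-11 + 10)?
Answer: -1/2367 ≈ -0.00042248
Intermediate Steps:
t = 10 (t = -10*(-1) = 10)
Q(R) = 7*R
f = 521 (f = ((14*(-15))*(-2) + 7*13) + 10 = (-210*(-2) + 91) + 10 = (420 + 91) + 10 = 511 + 10 = 521)
1/(f + (-840 - 1*2048)) = 1/(521 + (-840 - 1*2048)) = 1/(521 + (-840 - 2048)) = 1/(521 - 2888) = 1/(-2367) = -1/2367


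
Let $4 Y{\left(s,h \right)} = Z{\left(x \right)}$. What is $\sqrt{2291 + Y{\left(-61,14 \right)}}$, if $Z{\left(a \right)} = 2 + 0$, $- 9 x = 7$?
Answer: $\frac{\sqrt{9166}}{2} \approx 47.87$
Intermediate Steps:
$x = - \frac{7}{9}$ ($x = \left(- \frac{1}{9}\right) 7 = - \frac{7}{9} \approx -0.77778$)
$Z{\left(a \right)} = 2$
$Y{\left(s,h \right)} = \frac{1}{2}$ ($Y{\left(s,h \right)} = \frac{1}{4} \cdot 2 = \frac{1}{2}$)
$\sqrt{2291 + Y{\left(-61,14 \right)}} = \sqrt{2291 + \frac{1}{2}} = \sqrt{\frac{4583}{2}} = \frac{\sqrt{9166}}{2}$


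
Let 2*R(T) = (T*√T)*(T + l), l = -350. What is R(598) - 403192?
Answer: -403192 + 74152*√598 ≈ 1.4101e+6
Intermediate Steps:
R(T) = T^(3/2)*(-350 + T)/2 (R(T) = ((T*√T)*(T - 350))/2 = (T^(3/2)*(-350 + T))/2 = T^(3/2)*(-350 + T)/2)
R(598) - 403192 = 598^(3/2)*(-350 + 598)/2 - 403192 = (½)*(598*√598)*248 - 403192 = 74152*√598 - 403192 = -403192 + 74152*√598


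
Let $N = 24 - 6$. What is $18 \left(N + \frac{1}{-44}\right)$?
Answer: $\frac{7119}{22} \approx 323.59$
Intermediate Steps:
$N = 18$ ($N = 24 - 6 = 18$)
$18 \left(N + \frac{1}{-44}\right) = 18 \left(18 + \frac{1}{-44}\right) = 18 \left(18 - \frac{1}{44}\right) = 18 \cdot \frac{791}{44} = \frac{7119}{22}$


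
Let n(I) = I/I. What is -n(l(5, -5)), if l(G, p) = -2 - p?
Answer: -1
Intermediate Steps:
n(I) = 1
-n(l(5, -5)) = -1*1 = -1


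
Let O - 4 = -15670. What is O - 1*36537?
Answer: -52203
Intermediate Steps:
O = -15666 (O = 4 - 15670 = -15666)
O - 1*36537 = -15666 - 1*36537 = -15666 - 36537 = -52203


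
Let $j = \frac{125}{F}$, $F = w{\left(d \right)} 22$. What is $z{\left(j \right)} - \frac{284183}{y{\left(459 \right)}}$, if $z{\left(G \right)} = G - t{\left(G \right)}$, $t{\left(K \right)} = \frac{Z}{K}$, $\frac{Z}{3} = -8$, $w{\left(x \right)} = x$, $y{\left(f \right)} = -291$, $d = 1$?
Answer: $\frac{789430381}{800250} \approx 986.48$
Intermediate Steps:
$Z = -24$ ($Z = 3 \left(-8\right) = -24$)
$F = 22$ ($F = 1 \cdot 22 = 22$)
$j = \frac{125}{22} \approx 5.6818$
$t{\left(K \right)} = - \frac{24}{K}$
$z{\left(G \right)} = G + \frac{24}{G}$ ($z{\left(G \right)} = G - - \frac{24}{G} = G + \frac{24}{G}$)
$z{\left(j \right)} - \frac{284183}{y{\left(459 \right)}} = \left(\frac{125}{22} + \frac{24}{\frac{125}{22}}\right) - \frac{284183}{-291} = \left(\frac{125}{22} + 24 \cdot \frac{22}{125}\right) - 284183 \left(- \frac{1}{291}\right) = \left(\frac{125}{22} + \frac{528}{125}\right) - - \frac{284183}{291} = \frac{27241}{2750} + \frac{284183}{291} = \frac{789430381}{800250}$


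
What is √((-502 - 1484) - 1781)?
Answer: I*√3767 ≈ 61.376*I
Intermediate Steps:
√((-502 - 1484) - 1781) = √(-1986 - 1781) = √(-3767) = I*√3767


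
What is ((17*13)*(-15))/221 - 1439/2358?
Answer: -36809/2358 ≈ -15.610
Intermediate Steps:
((17*13)*(-15))/221 - 1439/2358 = (221*(-15))*(1/221) - 1439*1/2358 = -3315*1/221 - 1439/2358 = -15 - 1439/2358 = -36809/2358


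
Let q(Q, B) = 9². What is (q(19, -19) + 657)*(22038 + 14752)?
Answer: 27151020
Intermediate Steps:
q(Q, B) = 81
(q(19, -19) + 657)*(22038 + 14752) = (81 + 657)*(22038 + 14752) = 738*36790 = 27151020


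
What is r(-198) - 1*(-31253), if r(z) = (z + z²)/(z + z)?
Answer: 62309/2 ≈ 31155.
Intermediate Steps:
r(z) = (z + z²)/(2*z) (r(z) = (z + z²)/((2*z)) = (z + z²)*(1/(2*z)) = (z + z²)/(2*z))
r(-198) - 1*(-31253) = (½ + (½)*(-198)) - 1*(-31253) = (½ - 99) + 31253 = -197/2 + 31253 = 62309/2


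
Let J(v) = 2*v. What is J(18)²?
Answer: 1296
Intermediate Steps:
J(18)² = (2*18)² = 36² = 1296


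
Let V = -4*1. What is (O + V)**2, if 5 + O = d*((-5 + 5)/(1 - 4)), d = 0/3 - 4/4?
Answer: 81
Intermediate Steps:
d = -1 (d = 0*(1/3) - 4*1/4 = 0 - 1 = -1)
O = -5 (O = -5 - (-5 + 5)/(1 - 4) = -5 - 0/(-3) = -5 - 0*(-1)/3 = -5 - 1*0 = -5 + 0 = -5)
V = -4
(O + V)**2 = (-5 - 4)**2 = (-9)**2 = 81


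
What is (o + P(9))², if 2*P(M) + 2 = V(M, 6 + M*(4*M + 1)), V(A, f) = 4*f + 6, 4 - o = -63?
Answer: 558009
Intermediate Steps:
o = 67 (o = 4 - 1*(-63) = 4 + 63 = 67)
V(A, f) = 6 + 4*f
P(M) = 14 + 2*M*(1 + 4*M) (P(M) = -1 + (6 + 4*(6 + M*(4*M + 1)))/2 = -1 + (6 + 4*(6 + M*(1 + 4*M)))/2 = -1 + (6 + (24 + 4*M*(1 + 4*M)))/2 = -1 + (30 + 4*M*(1 + 4*M))/2 = -1 + (15 + 2*M*(1 + 4*M)) = 14 + 2*M*(1 + 4*M))
(o + P(9))² = (67 + (14 + 2*9 + 8*9²))² = (67 + (14 + 18 + 8*81))² = (67 + (14 + 18 + 648))² = (67 + 680)² = 747² = 558009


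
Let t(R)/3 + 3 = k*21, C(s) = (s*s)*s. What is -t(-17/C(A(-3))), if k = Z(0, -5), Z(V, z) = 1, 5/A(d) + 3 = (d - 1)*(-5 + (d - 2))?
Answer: -54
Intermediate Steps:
A(d) = 5/(-3 + (-1 + d)*(-7 + d)) (A(d) = 5/(-3 + (d - 1)*(-5 + (d - 2))) = 5/(-3 + (-1 + d)*(-5 + (-2 + d))) = 5/(-3 + (-1 + d)*(-7 + d)))
k = 1
C(s) = s³ (C(s) = s²*s = s³)
t(R) = 54 (t(R) = -9 + 3*(1*21) = -9 + 3*21 = -9 + 63 = 54)
-t(-17/C(A(-3))) = -1*54 = -54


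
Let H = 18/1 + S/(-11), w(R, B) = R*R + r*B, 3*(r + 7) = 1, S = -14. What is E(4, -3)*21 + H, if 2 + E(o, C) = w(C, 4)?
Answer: -4331/11 ≈ -393.73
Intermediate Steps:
r = -20/3 (r = -7 + (1/3)*1 = -7 + 1/3 = -20/3 ≈ -6.6667)
w(R, B) = R**2 - 20*B/3 (w(R, B) = R*R - 20*B/3 = R**2 - 20*B/3)
E(o, C) = -86/3 + C**2 (E(o, C) = -2 + (C**2 - 20/3*4) = -2 + (C**2 - 80/3) = -2 + (-80/3 + C**2) = -86/3 + C**2)
H = 212/11 (H = 18/1 - 14/(-11) = 18*1 - 14*(-1/11) = 18 + 14/11 = 212/11 ≈ 19.273)
E(4, -3)*21 + H = (-86/3 + (-3)**2)*21 + 212/11 = (-86/3 + 9)*21 + 212/11 = -59/3*21 + 212/11 = -413 + 212/11 = -4331/11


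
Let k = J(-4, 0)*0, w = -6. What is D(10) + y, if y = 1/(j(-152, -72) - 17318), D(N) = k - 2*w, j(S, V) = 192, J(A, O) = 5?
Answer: 205511/17126 ≈ 12.000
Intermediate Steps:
k = 0 (k = 5*0 = 0)
D(N) = 12 (D(N) = 0 - 2*(-6) = 0 + 12 = 12)
y = -1/17126 (y = 1/(192 - 17318) = 1/(-17126) = -1/17126 ≈ -5.8391e-5)
D(10) + y = 12 - 1/17126 = 205511/17126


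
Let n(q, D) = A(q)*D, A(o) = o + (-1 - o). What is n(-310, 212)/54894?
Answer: -106/27447 ≈ -0.0038620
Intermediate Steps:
A(o) = -1
n(q, D) = -D
n(-310, 212)/54894 = -1*212/54894 = -212*1/54894 = -106/27447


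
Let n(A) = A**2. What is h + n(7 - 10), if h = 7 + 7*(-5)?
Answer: -19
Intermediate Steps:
h = -28 (h = 7 - 35 = -28)
h + n(7 - 10) = -28 + (7 - 10)**2 = -28 + (-3)**2 = -28 + 9 = -19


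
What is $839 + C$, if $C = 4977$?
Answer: $5816$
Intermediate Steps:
$839 + C = 839 + 4977 = 5816$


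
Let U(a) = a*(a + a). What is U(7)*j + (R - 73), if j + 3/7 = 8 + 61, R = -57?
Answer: 6590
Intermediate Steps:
U(a) = 2*a² (U(a) = a*(2*a) = 2*a²)
j = 480/7 (j = -3/7 + (8 + 61) = -3/7 + 69 = 480/7 ≈ 68.571)
U(7)*j + (R - 73) = (2*7²)*(480/7) + (-57 - 73) = (2*49)*(480/7) - 130 = 98*(480/7) - 130 = 6720 - 130 = 6590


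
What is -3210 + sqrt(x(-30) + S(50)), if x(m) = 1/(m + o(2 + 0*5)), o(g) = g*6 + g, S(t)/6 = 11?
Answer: -3210 + sqrt(1055)/4 ≈ -3201.9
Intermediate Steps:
S(t) = 66 (S(t) = 6*11 = 66)
o(g) = 7*g (o(g) = 6*g + g = 7*g)
x(m) = 1/(14 + m) (x(m) = 1/(m + 7*(2 + 0*5)) = 1/(m + 7*(2 + 0)) = 1/(m + 7*2) = 1/(m + 14) = 1/(14 + m))
-3210 + sqrt(x(-30) + S(50)) = -3210 + sqrt(1/(14 - 30) + 66) = -3210 + sqrt(1/(-16) + 66) = -3210 + sqrt(-1/16 + 66) = -3210 + sqrt(1055/16) = -3210 + sqrt(1055)/4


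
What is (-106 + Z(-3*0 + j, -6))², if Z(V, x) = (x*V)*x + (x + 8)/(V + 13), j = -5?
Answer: 1306449/16 ≈ 81653.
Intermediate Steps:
Z(V, x) = V*x² + (8 + x)/(13 + V) (Z(V, x) = (V*x)*x + (8 + x)/(13 + V) = V*x² + (8 + x)/(13 + V))
(-106 + Z(-3*0 + j, -6))² = (-106 + (8 - 6 + (-3*0 - 5)²*(-6)² + 13*(-3*0 - 5)*(-6)²)/(13 + (-3*0 - 5)))² = (-106 + (8 - 6 + (0 - 5)²*36 + 13*(0 - 5)*36)/(13 + (0 - 5)))² = (-106 + (8 - 6 + (-5)²*36 + 13*(-5)*36)/(13 - 5))² = (-106 + (8 - 6 + 25*36 - 2340)/8)² = (-106 + (8 - 6 + 900 - 2340)/8)² = (-106 + (⅛)*(-1438))² = (-106 - 719/4)² = (-1143/4)² = 1306449/16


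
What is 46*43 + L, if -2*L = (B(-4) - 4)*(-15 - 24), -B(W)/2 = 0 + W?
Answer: 2056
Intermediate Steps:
B(W) = -2*W (B(W) = -2*(0 + W) = -2*W)
L = 78 (L = -(-2*(-4) - 4)*(-15 - 24)/2 = -(8 - 4)*(-39)/2 = -2*(-39) = -½*(-156) = 78)
46*43 + L = 46*43 + 78 = 1978 + 78 = 2056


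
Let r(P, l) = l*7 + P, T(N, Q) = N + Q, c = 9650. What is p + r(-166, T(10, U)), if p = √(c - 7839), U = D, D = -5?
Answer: -131 + √1811 ≈ -88.444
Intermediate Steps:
U = -5
p = √1811 (p = √(9650 - 7839) = √1811 ≈ 42.556)
r(P, l) = P + 7*l (r(P, l) = 7*l + P = P + 7*l)
p + r(-166, T(10, U)) = √1811 + (-166 + 7*(10 - 5)) = √1811 + (-166 + 7*5) = √1811 + (-166 + 35) = √1811 - 131 = -131 + √1811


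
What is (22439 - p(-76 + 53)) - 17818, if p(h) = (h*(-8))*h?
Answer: 8853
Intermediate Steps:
p(h) = -8*h**2 (p(h) = (-8*h)*h = -8*h**2)
(22439 - p(-76 + 53)) - 17818 = (22439 - (-8)*(-76 + 53)**2) - 17818 = (22439 - (-8)*(-23)**2) - 17818 = (22439 - (-8)*529) - 17818 = (22439 - 1*(-4232)) - 17818 = (22439 + 4232) - 17818 = 26671 - 17818 = 8853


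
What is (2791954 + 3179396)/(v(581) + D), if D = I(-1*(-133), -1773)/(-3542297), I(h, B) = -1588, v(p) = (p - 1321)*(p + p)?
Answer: -3525382531825/507658390462 ≈ -6.9444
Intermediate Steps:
v(p) = 2*p*(-1321 + p) (v(p) = (-1321 + p)*(2*p) = 2*p*(-1321 + p))
D = 1588/3542297 (D = -1588/(-3542297) = -1588*(-1/3542297) = 1588/3542297 ≈ 0.00044830)
(2791954 + 3179396)/(v(581) + D) = (2791954 + 3179396)/(2*581*(-1321 + 581) + 1588/3542297) = 5971350/(2*581*(-740) + 1588/3542297) = 5971350/(-859880 + 1588/3542297) = 5971350/(-3045950342772/3542297) = 5971350*(-3542297/3045950342772) = -3525382531825/507658390462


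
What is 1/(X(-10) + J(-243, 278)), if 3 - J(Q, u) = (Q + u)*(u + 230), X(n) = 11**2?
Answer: -1/17656 ≈ -5.6638e-5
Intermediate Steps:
X(n) = 121
J(Q, u) = 3 - (230 + u)*(Q + u) (J(Q, u) = 3 - (Q + u)*(u + 230) = 3 - (Q + u)*(230 + u) = 3 - (230 + u)*(Q + u))
1/(X(-10) + J(-243, 278)) = 1/(121 + (3 - 1*278**2 - 230*(-243) - 230*278 - 1*(-243)*278)) = 1/(121 + (3 - 1*77284 + 55890 - 63940 + 67554)) = 1/(121 + (3 - 77284 + 55890 - 63940 + 67554)) = 1/(121 - 17777) = 1/(-17656) = -1/17656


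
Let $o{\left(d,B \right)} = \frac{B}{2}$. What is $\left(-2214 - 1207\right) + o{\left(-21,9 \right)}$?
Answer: $- \frac{6833}{2} \approx -3416.5$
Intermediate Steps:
$o{\left(d,B \right)} = \frac{B}{2}$ ($o{\left(d,B \right)} = B \frac{1}{2} = \frac{B}{2}$)
$\left(-2214 - 1207\right) + o{\left(-21,9 \right)} = \left(-2214 - 1207\right) + \frac{1}{2} \cdot 9 = -3421 + \frac{9}{2} = - \frac{6833}{2}$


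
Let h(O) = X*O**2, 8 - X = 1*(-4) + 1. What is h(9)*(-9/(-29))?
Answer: 8019/29 ≈ 276.52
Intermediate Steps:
X = 11 (X = 8 - (1*(-4) + 1) = 8 - (-4 + 1) = 8 - 1*(-3) = 8 + 3 = 11)
h(O) = 11*O**2
h(9)*(-9/(-29)) = (11*9**2)*(-9/(-29)) = (11*81)*(-9*(-1/29)) = 891*(9/29) = 8019/29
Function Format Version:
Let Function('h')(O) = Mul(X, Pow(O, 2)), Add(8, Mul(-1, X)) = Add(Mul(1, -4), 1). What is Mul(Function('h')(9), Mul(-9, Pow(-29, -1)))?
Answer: Rational(8019, 29) ≈ 276.52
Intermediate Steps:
X = 11 (X = Add(8, Mul(-1, Add(Mul(1, -4), 1))) = Add(8, Mul(-1, Add(-4, 1))) = Add(8, Mul(-1, -3)) = Add(8, 3) = 11)
Function('h')(O) = Mul(11, Pow(O, 2))
Mul(Function('h')(9), Mul(-9, Pow(-29, -1))) = Mul(Mul(11, Pow(9, 2)), Mul(-9, Pow(-29, -1))) = Mul(Mul(11, 81), Mul(-9, Rational(-1, 29))) = Mul(891, Rational(9, 29)) = Rational(8019, 29)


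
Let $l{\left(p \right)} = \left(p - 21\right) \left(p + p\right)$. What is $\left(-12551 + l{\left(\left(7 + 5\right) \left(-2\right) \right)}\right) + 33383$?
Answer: $22992$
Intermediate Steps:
$l{\left(p \right)} = 2 p \left(-21 + p\right)$ ($l{\left(p \right)} = \left(-21 + p\right) 2 p = 2 p \left(-21 + p\right)$)
$\left(-12551 + l{\left(\left(7 + 5\right) \left(-2\right) \right)}\right) + 33383 = \left(-12551 + 2 \left(7 + 5\right) \left(-2\right) \left(-21 + \left(7 + 5\right) \left(-2\right)\right)\right) + 33383 = \left(-12551 + 2 \cdot 12 \left(-2\right) \left(-21 + 12 \left(-2\right)\right)\right) + 33383 = \left(-12551 + 2 \left(-24\right) \left(-21 - 24\right)\right) + 33383 = \left(-12551 + 2 \left(-24\right) \left(-45\right)\right) + 33383 = \left(-12551 + 2160\right) + 33383 = -10391 + 33383 = 22992$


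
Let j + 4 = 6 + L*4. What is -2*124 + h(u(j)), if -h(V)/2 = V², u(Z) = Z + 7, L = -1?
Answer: -298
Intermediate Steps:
j = -2 (j = -4 + (6 - 1*4) = -4 + (6 - 4) = -4 + 2 = -2)
u(Z) = 7 + Z
h(V) = -2*V²
-2*124 + h(u(j)) = -2*124 - 2*(7 - 2)² = -248 - 2*5² = -248 - 2*25 = -248 - 50 = -298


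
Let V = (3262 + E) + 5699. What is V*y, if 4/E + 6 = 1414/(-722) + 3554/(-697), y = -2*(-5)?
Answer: 58880270014/657095 ≈ 89607.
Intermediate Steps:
y = 10
E = -1006468/3285475 (E = 4/(-6 + (1414/(-722) + 3554/(-697))) = 4/(-6 + (1414*(-1/722) + 3554*(-1/697))) = 4/(-6 + (-707/361 - 3554/697)) = 4/(-6 - 1775773/251617) = 4/(-3285475/251617) = 4*(-251617/3285475) = -1006468/3285475 ≈ -0.30634)
V = 29440135007/3285475 (V = (3262 - 1006468/3285475) + 5699 = 10716212982/3285475 + 5699 = 29440135007/3285475 ≈ 8960.7)
V*y = (29440135007/3285475)*10 = 58880270014/657095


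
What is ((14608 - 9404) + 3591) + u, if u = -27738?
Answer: -18943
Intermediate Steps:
((14608 - 9404) + 3591) + u = ((14608 - 9404) + 3591) - 27738 = (5204 + 3591) - 27738 = 8795 - 27738 = -18943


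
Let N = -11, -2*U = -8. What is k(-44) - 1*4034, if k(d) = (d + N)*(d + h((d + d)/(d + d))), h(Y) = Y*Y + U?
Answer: -1889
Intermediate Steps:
U = 4 (U = -½*(-8) = 4)
h(Y) = 4 + Y² (h(Y) = Y*Y + 4 = Y² + 4 = 4 + Y²)
k(d) = (-11 + d)*(5 + d) (k(d) = (d - 11)*(d + (4 + ((d + d)/(d + d))²)) = (-11 + d)*(d + (4 + ((2*d)/((2*d)))²)) = (-11 + d)*(d + (4 + ((2*d)*(1/(2*d)))²)) = (-11 + d)*(d + (4 + 1²)) = (-11 + d)*(d + (4 + 1)) = (-11 + d)*(d + 5) = (-11 + d)*(5 + d))
k(-44) - 1*4034 = (-55 + (-44)² - 6*(-44)) - 1*4034 = (-55 + 1936 + 264) - 4034 = 2145 - 4034 = -1889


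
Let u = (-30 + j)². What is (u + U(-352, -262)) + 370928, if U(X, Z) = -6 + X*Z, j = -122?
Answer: 486250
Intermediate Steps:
u = 23104 (u = (-30 - 122)² = (-152)² = 23104)
(u + U(-352, -262)) + 370928 = (23104 + (-6 - 352*(-262))) + 370928 = (23104 + (-6 + 92224)) + 370928 = (23104 + 92218) + 370928 = 115322 + 370928 = 486250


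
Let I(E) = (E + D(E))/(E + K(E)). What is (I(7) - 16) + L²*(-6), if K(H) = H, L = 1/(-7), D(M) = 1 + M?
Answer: -1475/98 ≈ -15.051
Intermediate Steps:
L = -⅐ ≈ -0.14286
I(E) = (1 + 2*E)/(2*E) (I(E) = (E + (1 + E))/(E + E) = (1 + 2*E)/((2*E)) = (1 + 2*E)*(1/(2*E)) = (1 + 2*E)/(2*E))
(I(7) - 16) + L²*(-6) = ((½ + 7)/7 - 16) + (-⅐)²*(-6) = ((⅐)*(15/2) - 16) + (1/49)*(-6) = (15/14 - 16) - 6/49 = -209/14 - 6/49 = -1475/98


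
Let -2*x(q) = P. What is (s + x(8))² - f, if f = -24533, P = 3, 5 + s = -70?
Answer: 121541/4 ≈ 30385.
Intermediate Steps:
s = -75 (s = -5 - 70 = -75)
x(q) = -3/2 (x(q) = -½*3 = -3/2)
(s + x(8))² - f = (-75 - 3/2)² - 1*(-24533) = (-153/2)² + 24533 = 23409/4 + 24533 = 121541/4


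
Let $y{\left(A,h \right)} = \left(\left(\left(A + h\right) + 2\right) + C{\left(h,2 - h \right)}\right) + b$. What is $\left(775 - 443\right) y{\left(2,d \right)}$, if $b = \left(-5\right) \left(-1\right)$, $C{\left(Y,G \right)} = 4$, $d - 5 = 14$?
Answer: $10624$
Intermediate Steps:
$d = 19$ ($d = 5 + 14 = 19$)
$b = 5$
$y{\left(A,h \right)} = 11 + A + h$ ($y{\left(A,h \right)} = \left(\left(\left(A + h\right) + 2\right) + 4\right) + 5 = \left(\left(2 + A + h\right) + 4\right) + 5 = \left(6 + A + h\right) + 5 = 11 + A + h$)
$\left(775 - 443\right) y{\left(2,d \right)} = \left(775 - 443\right) \left(11 + 2 + 19\right) = 332 \cdot 32 = 10624$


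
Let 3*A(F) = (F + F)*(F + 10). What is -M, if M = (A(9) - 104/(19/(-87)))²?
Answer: -125753796/361 ≈ -3.4835e+5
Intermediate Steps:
A(F) = 2*F*(10 + F)/3 (A(F) = ((F + F)*(F + 10))/3 = ((2*F)*(10 + F))/3 = (2*F*(10 + F))/3 = 2*F*(10 + F)/3)
M = 125753796/361 (M = ((⅔)*9*(10 + 9) - 104/(19/(-87)))² = ((⅔)*9*19 - 104/(19*(-1/87)))² = (114 - 104/(-19/87))² = (114 - 104*(-87/19))² = (114 + 9048/19)² = (11214/19)² = 125753796/361 ≈ 3.4835e+5)
-M = -1*125753796/361 = -125753796/361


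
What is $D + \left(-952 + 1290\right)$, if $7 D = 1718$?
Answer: $\frac{4084}{7} \approx 583.43$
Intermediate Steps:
$D = \frac{1718}{7}$ ($D = \frac{1}{7} \cdot 1718 = \frac{1718}{7} \approx 245.43$)
$D + \left(-952 + 1290\right) = \frac{1718}{7} + \left(-952 + 1290\right) = \frac{1718}{7} + 338 = \frac{4084}{7}$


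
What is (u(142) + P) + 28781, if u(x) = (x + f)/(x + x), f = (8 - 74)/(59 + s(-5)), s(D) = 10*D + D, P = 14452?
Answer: 24556595/568 ≈ 43233.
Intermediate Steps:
s(D) = 11*D
f = -33/2 (f = (8 - 74)/(59 + 11*(-5)) = -66/(59 - 55) = -66/4 = -66*¼ = -33/2 ≈ -16.500)
u(x) = (-33/2 + x)/(2*x) (u(x) = (x - 33/2)/(x + x) = (-33/2 + x)/((2*x)) = (-33/2 + x)*(1/(2*x)) = (-33/2 + x)/(2*x))
(u(142) + P) + 28781 = ((¼)*(-33 + 2*142)/142 + 14452) + 28781 = ((¼)*(1/142)*(-33 + 284) + 14452) + 28781 = ((¼)*(1/142)*251 + 14452) + 28781 = (251/568 + 14452) + 28781 = 8208987/568 + 28781 = 24556595/568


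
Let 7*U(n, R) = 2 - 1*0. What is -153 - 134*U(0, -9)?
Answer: -1339/7 ≈ -191.29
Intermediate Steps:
U(n, R) = 2/7 (U(n, R) = (2 - 1*0)/7 = (2 + 0)/7 = (1/7)*2 = 2/7)
-153 - 134*U(0, -9) = -153 - 134*2/7 = -153 - 268/7 = -1339/7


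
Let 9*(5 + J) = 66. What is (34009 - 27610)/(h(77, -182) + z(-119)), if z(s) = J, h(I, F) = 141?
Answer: 19197/430 ≈ 44.644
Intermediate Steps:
J = 7/3 (J = -5 + (1/9)*66 = -5 + 22/3 = 7/3 ≈ 2.3333)
z(s) = 7/3
(34009 - 27610)/(h(77, -182) + z(-119)) = (34009 - 27610)/(141 + 7/3) = 6399/(430/3) = 6399*(3/430) = 19197/430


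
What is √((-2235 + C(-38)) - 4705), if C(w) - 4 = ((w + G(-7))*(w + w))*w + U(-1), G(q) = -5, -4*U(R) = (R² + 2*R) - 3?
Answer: I*√131119 ≈ 362.1*I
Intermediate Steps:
U(R) = ¾ - R/2 - R²/4 (U(R) = -((R² + 2*R) - 3)/4 = -(-3 + R² + 2*R)/4 = ¾ - R/2 - R²/4)
C(w) = 5 + 2*w²*(-5 + w) (C(w) = 4 + (((w - 5)*(w + w))*w + (¾ - ½*(-1) - ¼*(-1)²)) = 4 + (((-5 + w)*(2*w))*w + (¾ + ½ - ¼*1)) = 4 + ((2*w*(-5 + w))*w + (¾ + ½ - ¼)) = 4 + (2*w²*(-5 + w) + 1) = 4 + (1 + 2*w²*(-5 + w)) = 5 + 2*w²*(-5 + w))
√((-2235 + C(-38)) - 4705) = √((-2235 + (5 - 10*(-38)² + 2*(-38)³)) - 4705) = √((-2235 + (5 - 10*1444 + 2*(-54872))) - 4705) = √((-2235 + (5 - 14440 - 109744)) - 4705) = √((-2235 - 124179) - 4705) = √(-126414 - 4705) = √(-131119) = I*√131119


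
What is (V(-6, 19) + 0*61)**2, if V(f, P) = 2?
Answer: 4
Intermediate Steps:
(V(-6, 19) + 0*61)**2 = (2 + 0*61)**2 = (2 + 0)**2 = 2**2 = 4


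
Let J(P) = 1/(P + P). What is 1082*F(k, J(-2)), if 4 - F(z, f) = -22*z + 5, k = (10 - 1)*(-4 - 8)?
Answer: -2571914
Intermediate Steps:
k = -108 (k = 9*(-12) = -108)
J(P) = 1/(2*P)
F(z, f) = -1 + 22*z (F(z, f) = 4 - (-22*z + 5) = 4 - (5 - 22*z) = 4 + (-5 + 22*z) = -1 + 22*z)
1082*F(k, J(-2)) = 1082*(-1 + 22*(-108)) = 1082*(-1 - 2376) = 1082*(-2377) = -2571914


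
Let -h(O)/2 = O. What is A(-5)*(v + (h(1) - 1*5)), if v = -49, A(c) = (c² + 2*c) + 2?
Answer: -952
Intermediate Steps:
h(O) = -2*O
A(c) = 2 + c² + 2*c
A(-5)*(v + (h(1) - 1*5)) = (2 + (-5)² + 2*(-5))*(-49 + (-2*1 - 1*5)) = (2 + 25 - 10)*(-49 + (-2 - 5)) = 17*(-49 - 7) = 17*(-56) = -952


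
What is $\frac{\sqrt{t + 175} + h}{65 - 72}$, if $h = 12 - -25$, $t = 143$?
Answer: $- \frac{37}{7} - \frac{\sqrt{318}}{7} \approx -7.8332$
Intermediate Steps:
$h = 37$ ($h = 12 + 25 = 37$)
$\frac{\sqrt{t + 175} + h}{65 - 72} = \frac{\sqrt{143 + 175} + 37}{65 - 72} = \frac{\sqrt{318} + 37}{-7} = \left(37 + \sqrt{318}\right) \left(- \frac{1}{7}\right) = - \frac{37}{7} - \frac{\sqrt{318}}{7}$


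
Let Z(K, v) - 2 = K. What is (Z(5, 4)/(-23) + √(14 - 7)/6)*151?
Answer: -1057/23 + 151*√7/6 ≈ 20.628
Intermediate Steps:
Z(K, v) = 2 + K
(Z(5, 4)/(-23) + √(14 - 7)/6)*151 = ((2 + 5)/(-23) + √(14 - 7)/6)*151 = (7*(-1/23) + √7*(⅙))*151 = (-7/23 + √7/6)*151 = -1057/23 + 151*√7/6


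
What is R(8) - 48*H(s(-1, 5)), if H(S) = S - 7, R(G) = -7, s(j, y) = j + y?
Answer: 137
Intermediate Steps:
H(S) = -7 + S
R(8) - 48*H(s(-1, 5)) = -7 - 48*(-7 + (-1 + 5)) = -7 - 48*(-7 + 4) = -7 - 48*(-3) = -7 + 144 = 137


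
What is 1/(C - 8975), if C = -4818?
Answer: -1/13793 ≈ -7.2501e-5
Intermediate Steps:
1/(C - 8975) = 1/(-4818 - 8975) = 1/(-13793) = -1/13793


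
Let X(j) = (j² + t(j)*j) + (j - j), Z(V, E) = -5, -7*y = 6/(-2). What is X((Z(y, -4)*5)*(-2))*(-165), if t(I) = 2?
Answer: -429000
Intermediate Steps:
y = 3/7 (y = -6/(7*(-2)) = -6*(-1)/(7*2) = -⅐*(-3) = 3/7 ≈ 0.42857)
X(j) = j² + 2*j (X(j) = (j² + 2*j) + (j - j) = (j² + 2*j) + 0 = j² + 2*j)
X((Z(y, -4)*5)*(-2))*(-165) = ((-5*5*(-2))*(2 - 5*5*(-2)))*(-165) = ((-25*(-2))*(2 - 25*(-2)))*(-165) = (50*(2 + 50))*(-165) = (50*52)*(-165) = 2600*(-165) = -429000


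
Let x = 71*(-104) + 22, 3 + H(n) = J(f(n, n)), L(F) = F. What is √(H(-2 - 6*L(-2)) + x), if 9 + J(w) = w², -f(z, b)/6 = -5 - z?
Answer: 11*√6 ≈ 26.944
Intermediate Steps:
f(z, b) = 30 + 6*z (f(z, b) = -6*(-5 - z) = 30 + 6*z)
J(w) = -9 + w²
H(n) = -12 + (30 + 6*n)² (H(n) = -3 + (-9 + (30 + 6*n)²) = -12 + (30 + 6*n)²)
x = -7362 (x = -7384 + 22 = -7362)
√(H(-2 - 6*L(-2)) + x) = √((-12 + 36*(5 + (-2 - 6*(-2)))²) - 7362) = √((-12 + 36*(5 + (-2 + 12))²) - 7362) = √((-12 + 36*(5 + 10)²) - 7362) = √((-12 + 36*15²) - 7362) = √((-12 + 36*225) - 7362) = √((-12 + 8100) - 7362) = √(8088 - 7362) = √726 = 11*√6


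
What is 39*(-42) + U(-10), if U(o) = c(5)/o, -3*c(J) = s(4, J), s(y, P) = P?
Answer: -9827/6 ≈ -1637.8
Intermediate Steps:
c(J) = -J/3
U(o) = -5/(3*o) (U(o) = (-⅓*5)/o = -5/(3*o))
39*(-42) + U(-10) = 39*(-42) - 5/3/(-10) = -1638 - 5/3*(-⅒) = -1638 + ⅙ = -9827/6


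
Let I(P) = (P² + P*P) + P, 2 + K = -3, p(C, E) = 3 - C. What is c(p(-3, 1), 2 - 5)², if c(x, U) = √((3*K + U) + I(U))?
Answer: -3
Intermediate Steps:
K = -5 (K = -2 - 3 = -5)
I(P) = P + 2*P² (I(P) = (P² + P²) + P = 2*P² + P = P + 2*P²)
c(x, U) = √(-15 + U + U*(1 + 2*U)) (c(x, U) = √((3*(-5) + U) + U*(1 + 2*U)) = √((-15 + U) + U*(1 + 2*U)) = √(-15 + U + U*(1 + 2*U)))
c(p(-3, 1), 2 - 5)² = (√(-15 + (2 - 5) + (2 - 5)*(1 + 2*(2 - 5))))² = (√(-15 - 3 - 3*(1 + 2*(-3))))² = (√(-15 - 3 - 3*(1 - 6)))² = (√(-15 - 3 - 3*(-5)))² = (√(-15 - 3 + 15))² = (√(-3))² = (I*√3)² = -3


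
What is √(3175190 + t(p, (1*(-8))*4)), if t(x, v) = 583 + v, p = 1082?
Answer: √3175741 ≈ 1782.1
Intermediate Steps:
√(3175190 + t(p, (1*(-8))*4)) = √(3175190 + (583 + (1*(-8))*4)) = √(3175190 + (583 - 8*4)) = √(3175190 + (583 - 32)) = √(3175190 + 551) = √3175741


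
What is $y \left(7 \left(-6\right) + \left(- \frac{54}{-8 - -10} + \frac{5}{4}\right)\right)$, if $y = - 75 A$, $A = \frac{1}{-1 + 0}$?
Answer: $- \frac{20325}{4} \approx -5081.3$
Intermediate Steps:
$A = -1$ ($A = \frac{1}{-1} = -1$)
$y = 75$ ($y = \left(-75\right) \left(-1\right) = 75$)
$y \left(7 \left(-6\right) + \left(- \frac{54}{-8 - -10} + \frac{5}{4}\right)\right) = 75 \left(7 \left(-6\right) + \left(- \frac{54}{-8 - -10} + \frac{5}{4}\right)\right) = 75 \left(-42 + \left(- \frac{54}{-8 + 10} + 5 \cdot \frac{1}{4}\right)\right) = 75 \left(-42 + \left(- \frac{54}{2} + \frac{5}{4}\right)\right) = 75 \left(-42 + \left(\left(-54\right) \frac{1}{2} + \frac{5}{4}\right)\right) = 75 \left(-42 + \left(-27 + \frac{5}{4}\right)\right) = 75 \left(-42 - \frac{103}{4}\right) = 75 \left(- \frac{271}{4}\right) = - \frac{20325}{4}$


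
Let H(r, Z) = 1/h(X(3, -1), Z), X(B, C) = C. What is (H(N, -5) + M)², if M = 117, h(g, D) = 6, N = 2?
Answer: 494209/36 ≈ 13728.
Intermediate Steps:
H(r, Z) = ⅙ (H(r, Z) = 1/6 = ⅙)
(H(N, -5) + M)² = (⅙ + 117)² = (703/6)² = 494209/36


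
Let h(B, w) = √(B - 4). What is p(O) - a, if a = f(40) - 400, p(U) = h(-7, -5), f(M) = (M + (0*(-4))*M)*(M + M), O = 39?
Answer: -2800 + I*√11 ≈ -2800.0 + 3.3166*I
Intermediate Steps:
h(B, w) = √(-4 + B)
f(M) = 2*M² (f(M) = (M + 0*M)*(2*M) = (M + 0)*(2*M) = M*(2*M) = 2*M²)
p(U) = I*√11 (p(U) = √(-4 - 7) = √(-11) = I*√11)
a = 2800 (a = 2*40² - 400 = 2*1600 - 400 = 3200 - 400 = 2800)
p(O) - a = I*√11 - 1*2800 = I*√11 - 2800 = -2800 + I*√11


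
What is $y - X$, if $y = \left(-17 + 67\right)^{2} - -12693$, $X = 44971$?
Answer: $-29778$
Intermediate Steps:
$y = 15193$ ($y = 50^{2} + 12693 = 2500 + 12693 = 15193$)
$y - X = 15193 - 44971 = -29778$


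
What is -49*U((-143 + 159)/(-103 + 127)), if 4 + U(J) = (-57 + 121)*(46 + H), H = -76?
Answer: 94276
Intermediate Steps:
U(J) = -1924 (U(J) = -4 + (-57 + 121)*(46 - 76) = -4 + 64*(-30) = -4 - 1920 = -1924)
-49*U((-143 + 159)/(-103 + 127)) = -49*(-1924) = 94276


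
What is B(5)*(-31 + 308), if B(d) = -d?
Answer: -1385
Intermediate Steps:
B(5)*(-31 + 308) = (-1*5)*(-31 + 308) = -5*277 = -1385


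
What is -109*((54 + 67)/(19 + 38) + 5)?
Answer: -44254/57 ≈ -776.39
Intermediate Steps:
-109*((54 + 67)/(19 + 38) + 5) = -109*(121/57 + 5) = -109*406/57 = -44254/57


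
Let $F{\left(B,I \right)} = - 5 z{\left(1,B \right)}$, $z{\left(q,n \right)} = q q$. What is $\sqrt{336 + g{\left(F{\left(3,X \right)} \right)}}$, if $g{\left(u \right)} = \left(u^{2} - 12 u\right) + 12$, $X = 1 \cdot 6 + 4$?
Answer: $\sqrt{433} \approx 20.809$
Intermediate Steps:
$X = 10$ ($X = 6 + 4 = 10$)
$z{\left(q,n \right)} = q^{2}$
$F{\left(B,I \right)} = -5$ ($F{\left(B,I \right)} = - 5 \cdot 1^{2} = \left(-5\right) 1 = -5$)
$g{\left(u \right)} = 12 + u^{2} - 12 u$
$\sqrt{336 + g{\left(F{\left(3,X \right)} \right)}} = \sqrt{336 + \left(12 + \left(-5\right)^{2} - -60\right)} = \sqrt{336 + \left(12 + 25 + 60\right)} = \sqrt{336 + 97} = \sqrt{433}$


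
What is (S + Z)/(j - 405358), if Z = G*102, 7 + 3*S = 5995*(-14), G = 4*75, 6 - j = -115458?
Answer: -2621/289894 ≈ -0.0090412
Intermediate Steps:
j = 115464 (j = 6 - 1*(-115458) = 6 + 115458 = 115464)
G = 300
S = -27979 (S = -7/3 + (5995*(-14))/3 = -7/3 + (⅓)*(-83930) = -7/3 - 83930/3 = -27979)
Z = 30600 (Z = 300*102 = 30600)
(S + Z)/(j - 405358) = (-27979 + 30600)/(115464 - 405358) = 2621/(-289894) = 2621*(-1/289894) = -2621/289894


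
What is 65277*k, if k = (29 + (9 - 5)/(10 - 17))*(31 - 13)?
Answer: 233822214/7 ≈ 3.3403e+7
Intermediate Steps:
k = 3582/7 (k = (29 + 4/(-7))*18 = (29 + 4*(-⅐))*18 = (29 - 4/7)*18 = (199/7)*18 = 3582/7 ≈ 511.71)
65277*k = 65277*(3582/7) = 233822214/7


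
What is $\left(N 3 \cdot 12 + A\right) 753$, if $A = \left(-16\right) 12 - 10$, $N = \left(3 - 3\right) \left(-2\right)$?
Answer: $-152106$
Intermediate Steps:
$N = 0$ ($N = 0 \left(-2\right) = 0$)
$A = -202$ ($A = -192 - 10 = -202$)
$\left(N 3 \cdot 12 + A\right) 753 = \left(0 \cdot 3 \cdot 12 - 202\right) 753 = \left(0 \cdot 12 - 202\right) 753 = \left(0 - 202\right) 753 = \left(-202\right) 753 = -152106$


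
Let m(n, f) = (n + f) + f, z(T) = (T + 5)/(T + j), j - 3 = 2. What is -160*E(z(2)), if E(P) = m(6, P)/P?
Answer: -1280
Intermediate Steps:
j = 5 (j = 3 + 2 = 5)
z(T) = 1 (z(T) = (T + 5)/(T + 5) = (5 + T)/(5 + T) = 1)
m(n, f) = n + 2*f (m(n, f) = (f + n) + f = n + 2*f)
E(P) = (6 + 2*P)/P
-160*E(z(2)) = -160*(2 + 6/1) = -160*(2 + 6*1) = -160*(2 + 6) = -160*8 = -1280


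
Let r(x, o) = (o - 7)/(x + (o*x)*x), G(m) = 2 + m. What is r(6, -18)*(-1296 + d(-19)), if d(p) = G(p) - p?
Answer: -16175/321 ≈ -50.389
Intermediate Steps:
d(p) = 2 (d(p) = (2 + p) - p = 2)
r(x, o) = (-7 + o)/(x + o*x²)
r(6, -18)*(-1296 + d(-19)) = ((-7 - 18)/(6*(1 - 18*6)))*(-1296 + 2) = ((⅙)*(-25)/(1 - 108))*(-1294) = ((⅙)*(-25)/(-107))*(-1294) = ((⅙)*(-1/107)*(-25))*(-1294) = (25/642)*(-1294) = -16175/321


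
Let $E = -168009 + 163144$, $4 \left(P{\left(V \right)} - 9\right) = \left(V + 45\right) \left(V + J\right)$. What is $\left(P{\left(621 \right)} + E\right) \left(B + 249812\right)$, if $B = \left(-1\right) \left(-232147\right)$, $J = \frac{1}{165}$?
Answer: $\frac{2612113194897}{55} \approx 4.7493 \cdot 10^{10}$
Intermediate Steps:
$J = \frac{1}{165} \approx 0.0060606$
$P{\left(V \right)} = 9 + \frac{\left(45 + V\right) \left(\frac{1}{165} + V\right)}{4}$ ($P{\left(V \right)} = 9 + \frac{\left(V + 45\right) \left(V + \frac{1}{165}\right)}{4} = 9 + \frac{\left(45 + V\right) \left(\frac{1}{165} + V\right)}{4}$)
$E = -4865$
$B = 232147$
$\left(P{\left(621 \right)} + E\right) \left(B + 249812\right) = \left(\left(\frac{399}{44} + \frac{621^{2}}{4} + \frac{3713}{330} \cdot 621\right) - 4865\right) \left(232147 + 249812\right) = \left(\left(\frac{399}{44} + \frac{1}{4} \cdot 385641 + \frac{768591}{110}\right) - 4865\right) 481959 = \left(\left(\frac{399}{44} + \frac{385641}{4} + \frac{768591}{110}\right) - 4865\right) 481959 = \left(\frac{5687358}{55} - 4865\right) 481959 = \frac{5419783}{55} \cdot 481959 = \frac{2612113194897}{55}$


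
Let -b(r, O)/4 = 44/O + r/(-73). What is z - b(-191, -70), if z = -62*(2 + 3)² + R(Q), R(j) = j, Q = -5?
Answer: -3952709/2555 ≈ -1547.0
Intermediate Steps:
b(r, O) = -176/O + 4*r/73 (b(r, O) = -4*(44/O + r/(-73)) = -4*(44/O + r*(-1/73)) = -4*(44/O - r/73) = -176/O + 4*r/73)
z = -1555 (z = -62*(2 + 3)² - 5 = -62*5² - 5 = -62*25 - 5 = -1550 - 5 = -1555)
z - b(-191, -70) = -1555 - (-176/(-70) + (4/73)*(-191)) = -1555 - (-176*(-1/70) - 764/73) = -1555 - (88/35 - 764/73) = -1555 - 1*(-20316/2555) = -1555 + 20316/2555 = -3952709/2555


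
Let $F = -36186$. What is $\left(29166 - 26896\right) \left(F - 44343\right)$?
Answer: $-182800830$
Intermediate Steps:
$\left(29166 - 26896\right) \left(F - 44343\right) = \left(29166 - 26896\right) \left(-36186 - 44343\right) = 2270 \left(-80529\right) = -182800830$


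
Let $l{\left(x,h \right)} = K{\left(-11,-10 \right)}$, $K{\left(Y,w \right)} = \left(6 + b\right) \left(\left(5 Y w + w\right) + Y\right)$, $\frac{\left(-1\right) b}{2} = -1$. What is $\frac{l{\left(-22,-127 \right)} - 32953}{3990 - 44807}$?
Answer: $\frac{4103}{5831} \approx 0.70365$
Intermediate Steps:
$b = 2$ ($b = \left(-2\right) \left(-1\right) = 2$)
$K{\left(Y,w \right)} = 8 Y + 8 w + 40 Y w$ ($K{\left(Y,w \right)} = \left(6 + 2\right) \left(\left(5 Y w + w\right) + Y\right) = 8 \left(\left(5 Y w + w\right) + Y\right) = 8 \left(\left(w + 5 Y w\right) + Y\right) = 8 \left(Y + w + 5 Y w\right) = 8 Y + 8 w + 40 Y w$)
$l{\left(x,h \right)} = 4232$ ($l{\left(x,h \right)} = 8 \left(-11\right) + 8 \left(-10\right) + 40 \left(-11\right) \left(-10\right) = -88 - 80 + 4400 = 4232$)
$\frac{l{\left(-22,-127 \right)} - 32953}{3990 - 44807} = \frac{4232 - 32953}{3990 - 44807} = - \frac{28721}{-40817} = \left(-28721\right) \left(- \frac{1}{40817}\right) = \frac{4103}{5831}$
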